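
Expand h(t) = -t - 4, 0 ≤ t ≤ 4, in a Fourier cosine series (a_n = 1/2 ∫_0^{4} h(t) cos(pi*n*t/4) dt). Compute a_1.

16/pi**2

a_1 = 1/2 ∫_0^{4} (-t - 4) cos(pi*t/4) dt.
Integrating by parts (boundary term plus one more integral), an antiderivative of (-t - 4) cos(pi*t/4) is -4*t*sin(pi*t/4)/pi - 16*sin(pi*t/4)/pi - 16*cos(pi*t/4)/pi**2; evaluating from 0 to 4: ∫_{0}^{4} (-t - 4) cos(pi*t/4) dt = (16/pi**2) - (-16/pi**2) = 32/pi**2.
Hence a_1 = (1/2)·(32/pi**2) = 16/pi**2.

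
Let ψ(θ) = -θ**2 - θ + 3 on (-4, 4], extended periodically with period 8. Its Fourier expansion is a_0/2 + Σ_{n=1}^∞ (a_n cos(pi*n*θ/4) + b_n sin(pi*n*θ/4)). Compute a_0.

a_0 = 1/4 ∫_{-4}^{4} ψ(θ) dθ = 1/4 · (-56/3) = -14/3.

-14/3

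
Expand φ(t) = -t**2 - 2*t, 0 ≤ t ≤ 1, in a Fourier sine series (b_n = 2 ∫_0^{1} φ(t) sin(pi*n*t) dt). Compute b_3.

b_3 = 2 ∫_0^{1} (-t**2 - 2*t) sin(3*pi*t) dt.
Integrating by parts twice (tabular method), an antiderivative of (-t**2 - 2*t) sin(3*pi*t) is t**2*cos(3*pi*t)/(3*pi) - 2*t*sin(3*pi*t)/(9*pi**2) + 2*t*cos(3*pi*t)/(3*pi) - 2*sin(3*pi*t)/(9*pi**2) - 2*cos(3*pi*t)/(27*pi**3); evaluating from 0 to 1: ∫_{0}^{1} (-t**2 - 2*t) sin(3*pi*t) dt = ((2/27 - pi**2)/pi**3) - (-2/(27*pi**3)) = (4/27 - pi**2)/pi**3.
Hence b_3 = 2·((4/27 - pi**2)/pi**3) = -2/pi + 8/(27*pi**3).

-2/pi + 8/(27*pi**3)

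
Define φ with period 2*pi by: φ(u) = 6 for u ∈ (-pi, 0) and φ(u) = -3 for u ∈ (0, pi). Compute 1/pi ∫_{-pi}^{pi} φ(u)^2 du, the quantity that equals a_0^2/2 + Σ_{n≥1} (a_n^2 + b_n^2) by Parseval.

1/pi ∫_{-pi}^{pi} φ(u)^2 du = 1/pi · (45*pi) = 45.

45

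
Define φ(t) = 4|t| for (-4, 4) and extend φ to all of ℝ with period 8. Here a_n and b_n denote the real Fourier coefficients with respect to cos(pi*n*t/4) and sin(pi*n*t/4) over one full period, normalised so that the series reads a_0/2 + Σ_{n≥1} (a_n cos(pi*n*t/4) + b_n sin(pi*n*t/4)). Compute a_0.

a_0 = 1/4 ∫_{-4}^{4} φ(t) dt = 1/4 · (64) = 16.

16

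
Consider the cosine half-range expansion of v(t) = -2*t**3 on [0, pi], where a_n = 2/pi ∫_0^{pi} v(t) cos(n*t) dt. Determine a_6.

a_6 = 2/pi ∫_0^{pi} (-2*t**3) cos(6*t) dt.
Integrating by parts three times (tabular method), an antiderivative of (-2*t**3) cos(6*t) is -t**3*sin(6*t)/3 - t**2*cos(6*t)/6 + t*sin(6*t)/18 + cos(6*t)/108; evaluating from 0 to pi: ∫_{0}^{pi} (-2*t**3) cos(6*t) dt = (1/108 - pi**2/6) - (1/108) = -pi**2/6.
Hence a_6 = (2/pi)·(-pi**2/6) = -pi/3.

-pi/3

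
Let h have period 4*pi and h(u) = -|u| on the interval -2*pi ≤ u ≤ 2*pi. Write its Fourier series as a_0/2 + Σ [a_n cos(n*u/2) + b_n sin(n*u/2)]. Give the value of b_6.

0

b_6 = (1/(2*pi)) ∫_{-2*pi}^{2*pi} h(u) sin(3*u) du.
h is even and sin(3*u) is odd, so the integrand is odd over a symmetric interval and the integral vanishes.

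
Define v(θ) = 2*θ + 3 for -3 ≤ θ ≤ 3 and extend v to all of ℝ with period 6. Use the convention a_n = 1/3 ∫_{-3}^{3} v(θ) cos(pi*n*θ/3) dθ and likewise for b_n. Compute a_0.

6

a_0 = 1/3 ∫_{-3}^{3} v(θ) dθ = 1/3 · (18) = 6.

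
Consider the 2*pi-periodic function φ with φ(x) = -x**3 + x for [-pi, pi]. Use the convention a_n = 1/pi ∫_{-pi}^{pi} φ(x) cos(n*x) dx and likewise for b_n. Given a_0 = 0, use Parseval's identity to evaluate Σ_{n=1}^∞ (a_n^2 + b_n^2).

2*pi**2*(-42*pi**2 + 35 + 15*pi**4)/105

Parseval: a_0^2/2 + Σ_{n≥1} (a_n^2+b_n^2) = 1/pi ∫_{-pi}^{pi} φ(x)^2 dx = 2*pi**2*(-42*pi**2 + 35 + 15*pi**4)/105.
Subtract a_0^2/2 = 0: Σ (a_n^2+b_n^2) = 2*pi**2*(-42*pi**2 + 35 + 15*pi**4)/105.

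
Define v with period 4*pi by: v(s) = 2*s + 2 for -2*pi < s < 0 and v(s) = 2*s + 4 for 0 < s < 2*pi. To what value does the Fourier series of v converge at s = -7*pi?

s = -7*pi differs from s = pi by -2 full period(s), and the series is 4*pi-periodic.
v is continuous at s = pi with value 4 + 2*pi, so the series converges to 4 + 2*pi there.

4 + 2*pi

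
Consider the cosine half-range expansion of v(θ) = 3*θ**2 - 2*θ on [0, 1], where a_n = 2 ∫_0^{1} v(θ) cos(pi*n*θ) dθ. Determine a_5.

a_5 = 2 ∫_0^{1} (3*θ**2 - 2*θ) cos(5*pi*θ) dθ.
Integrating by parts twice (tabular method), an antiderivative of (3*θ**2 - 2*θ) cos(5*pi*θ) is 3*θ**2*sin(5*pi*θ)/(5*pi) - 2*θ*sin(5*pi*θ)/(5*pi) + 6*θ*cos(5*pi*θ)/(25*pi**2) - 6*sin(5*pi*θ)/(125*pi**3) - 2*cos(5*pi*θ)/(25*pi**2); evaluating from 0 to 1: ∫_{0}^{1} (3*θ**2 - 2*θ) cos(5*pi*θ) dθ = (-4/(25*pi**2)) - (-2/(25*pi**2)) = -2/(25*pi**2).
Hence a_5 = 2·(-2/(25*pi**2)) = -4/(25*pi**2).

-4/(25*pi**2)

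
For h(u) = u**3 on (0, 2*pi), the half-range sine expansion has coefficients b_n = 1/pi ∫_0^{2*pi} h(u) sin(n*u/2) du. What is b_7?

-96/343 + 16*pi**2/7

b_7 = 1/pi ∫_0^{2*pi} (u**3) sin(7*u/2) du.
Integrating by parts three times (tabular method), an antiderivative of (u**3) sin(7*u/2) is -2*u**3*cos(7*u/2)/7 + 12*u**2*sin(7*u/2)/49 + 48*u*cos(7*u/2)/343 - 96*sin(7*u/2)/2401; evaluating from 0 to 2*pi: ∫_{0}^{2*pi} (u**3) sin(7*u/2) du = (16*pi*(-6 + 49*pi**2)/343) - (0) = 16*pi*(-6 + 49*pi**2)/343.
Hence b_7 = (1/pi)·(16*pi*(-6 + 49*pi**2)/343) = -96/343 + 16*pi**2/7.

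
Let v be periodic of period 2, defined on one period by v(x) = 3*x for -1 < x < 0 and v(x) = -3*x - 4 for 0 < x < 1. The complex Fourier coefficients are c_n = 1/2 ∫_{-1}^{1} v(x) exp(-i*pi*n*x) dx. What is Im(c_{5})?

4/(5*pi)

Since v is real-valued, Im(c_{5}) = -1/2 ∫_{-1}^{1} v(x) sin(5*pi*x) dx = -b_{5}/2.
Split the integral at the breakpoints.
Integrating by parts (boundary term plus one more integral), an antiderivative of (3*x) sin(5*pi*x) is -3*x*cos(5*pi*x)/(5*pi) + 3*sin(5*pi*x)/(25*pi**2); evaluating from -1 to 0: ∫_{-1}^{0} (3*x) sin(5*pi*x) dx = (0) - (-3/(5*pi)) = 3/(5*pi).
Integrating by parts (boundary term plus one more integral), an antiderivative of (-3*x - 4) sin(5*pi*x) is 3*x*cos(5*pi*x)/(5*pi) - 3*sin(5*pi*x)/(25*pi**2) + 4*cos(5*pi*x)/(5*pi); evaluating from 0 to 1: ∫_{0}^{1} (-3*x - 4) sin(5*pi*x) dx = (-7/(5*pi)) - (4/(5*pi)) = -11/(5*pi).
So ∫_{-1}^{1} v(x) sin(5*pi*x) dx = -8/(5*pi).
Hence Im(c_{5}) = (-1/2)·(-8/(5*pi)) = 4/(5*pi).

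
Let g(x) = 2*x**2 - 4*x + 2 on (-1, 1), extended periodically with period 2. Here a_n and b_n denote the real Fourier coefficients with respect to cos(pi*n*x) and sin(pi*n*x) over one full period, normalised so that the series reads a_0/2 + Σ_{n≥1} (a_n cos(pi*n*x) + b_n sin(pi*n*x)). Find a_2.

2/pi**2

a_2 = ∫_{-1}^{1} g(x) cos(2*pi*x) dx.
Integrating by parts twice (tabular method), an antiderivative of (2*x**2 - 4*x + 2) cos(2*pi*x) is x**2*sin(2*pi*x)/pi - 2*x*sin(2*pi*x)/pi + x*cos(2*pi*x)/pi**2 - sin(2*pi*x)/(2*pi**3) + sin(2*pi*x)/pi - cos(2*pi*x)/pi**2; evaluating from -1 to 1: ∫_{-1}^{1} (2*x**2 - 4*x + 2) cos(2*pi*x) dx = (0) - (-2/pi**2) = 2/pi**2.
Hence a_2 = 2/pi**2.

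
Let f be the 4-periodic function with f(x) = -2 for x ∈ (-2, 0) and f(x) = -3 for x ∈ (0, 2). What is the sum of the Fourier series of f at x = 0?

At x = 0 the one-sided limits are f(0^-) = -2 and f(0^+) = -3.
By Dirichlet's theorem the series converges to their average, [(-2) + (-3)]/2 = -5/2.

-5/2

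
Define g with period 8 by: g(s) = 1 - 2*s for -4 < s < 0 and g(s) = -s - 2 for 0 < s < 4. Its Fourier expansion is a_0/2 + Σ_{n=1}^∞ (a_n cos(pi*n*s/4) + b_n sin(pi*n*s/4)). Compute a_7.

a_7 = 1/4 ∫_{-4}^{4} g(s) cos(7*pi*s/4) ds.
Split the integral at the breakpoints.
Integrating by parts (boundary term plus one more integral), an antiderivative of (1 - 2*s) cos(7*pi*s/4) is -8*s*sin(7*pi*s/4)/(7*pi) + 4*sin(7*pi*s/4)/(7*pi) - 32*cos(7*pi*s/4)/(49*pi**2); evaluating from -4 to 0: ∫_{-4}^{0} (1 - 2*s) cos(7*pi*s/4) ds = (-32/(49*pi**2)) - (32/(49*pi**2)) = -64/(49*pi**2).
Integrating by parts (boundary term plus one more integral), an antiderivative of (-s - 2) cos(7*pi*s/4) is -4*s*sin(7*pi*s/4)/(7*pi) - 8*sin(7*pi*s/4)/(7*pi) - 16*cos(7*pi*s/4)/(49*pi**2); evaluating from 0 to 4: ∫_{0}^{4} (-s - 2) cos(7*pi*s/4) ds = (16/(49*pi**2)) - (-16/(49*pi**2)) = 32/(49*pi**2).
Summing the pieces and multiplying by (1/4) gives a_7 = -8/(49*pi**2).

-8/(49*pi**2)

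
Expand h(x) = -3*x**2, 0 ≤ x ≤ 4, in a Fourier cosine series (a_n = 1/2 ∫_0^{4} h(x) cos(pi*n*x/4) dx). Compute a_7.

192/(49*pi**2)

a_7 = 1/2 ∫_0^{4} (-3*x**2) cos(7*pi*x/4) dx.
Integrating by parts twice (tabular method), an antiderivative of (-3*x**2) cos(7*pi*x/4) is -12*x**2*sin(7*pi*x/4)/(7*pi) - 96*x*cos(7*pi*x/4)/(49*pi**2) + 384*sin(7*pi*x/4)/(343*pi**3); evaluating from 0 to 4: ∫_{0}^{4} (-3*x**2) cos(7*pi*x/4) dx = (384/(49*pi**2)) - (0) = 384/(49*pi**2).
Hence a_7 = (1/2)·(384/(49*pi**2)) = 192/(49*pi**2).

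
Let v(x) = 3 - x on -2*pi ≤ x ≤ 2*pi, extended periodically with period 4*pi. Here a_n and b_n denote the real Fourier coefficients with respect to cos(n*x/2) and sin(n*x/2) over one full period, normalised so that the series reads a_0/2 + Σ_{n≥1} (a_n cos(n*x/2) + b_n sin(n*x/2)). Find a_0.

a_0 = (1/(2*pi)) ∫_{-2*pi}^{2*pi} v(x) dx = (1/(2*pi)) · (12*pi) = 6.

6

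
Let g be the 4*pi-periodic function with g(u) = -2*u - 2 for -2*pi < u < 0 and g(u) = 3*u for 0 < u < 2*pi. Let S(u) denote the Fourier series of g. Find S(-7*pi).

3*pi

u = -7*pi differs from u = pi by -2 full period(s), and the series is 4*pi-periodic.
g is continuous at u = pi with value 3*pi, so the series converges to 3*pi there.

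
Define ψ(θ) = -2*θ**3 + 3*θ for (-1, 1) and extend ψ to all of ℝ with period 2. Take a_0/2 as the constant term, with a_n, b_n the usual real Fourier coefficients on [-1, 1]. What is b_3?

b_3 = ∫_{-1}^{1} ψ(θ) sin(3*pi*θ) dθ.
ψ is odd and sin(3*pi*θ) is odd, so the integrand is even and b_3 = 2 ∫_0^{1} ψ(θ) sin(3*pi*θ) dθ.
Integrating by parts three times (tabular method), an antiderivative of (-2*θ**3 + 3*θ) sin(3*pi*θ) is 2*θ**3*cos(3*pi*θ)/(3*pi) - 2*θ**2*sin(3*pi*θ)/(3*pi**2) - θ*cos(3*pi*θ)/pi - 4*θ*cos(3*pi*θ)/(9*pi**3) + 4*sin(3*pi*θ)/(27*pi**4) + sin(3*pi*θ)/(3*pi**2); evaluating from 0 to 1: ∫_{0}^{1} (-2*θ**3 + 3*θ) sin(3*pi*θ) dθ = ((4 + 3*pi**2)/(9*pi**3)) - (0) = (4 + 3*pi**2)/(9*pi**3).
Hence b_3 = 2·((4 + 3*pi**2)/(9*pi**3)) = 2*(4 + 3*pi**2)/(9*pi**3).

2*(4 + 3*pi**2)/(9*pi**3)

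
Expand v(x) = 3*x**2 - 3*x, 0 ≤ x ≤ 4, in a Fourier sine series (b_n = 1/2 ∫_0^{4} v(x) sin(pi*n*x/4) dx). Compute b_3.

b_3 = 1/2 ∫_0^{4} (3*x**2 - 3*x) sin(3*pi*x/4) dx.
Integrating by parts twice (tabular method), an antiderivative of (3*x**2 - 3*x) sin(3*pi*x/4) is -4*x**2*cos(3*pi*x/4)/pi + 32*x*sin(3*pi*x/4)/(3*pi**2) + 4*x*cos(3*pi*x/4)/pi - 16*sin(3*pi*x/4)/(3*pi**2) + 128*cos(3*pi*x/4)/(9*pi**3); evaluating from 0 to 4: ∫_{0}^{4} (3*x**2 - 3*x) sin(3*pi*x/4) dx = (-128/(9*pi**3) + 48/pi) - (128/(9*pi**3)) = -256/(9*pi**3) + 48/pi.
Hence b_3 = (1/2)·(-256/(9*pi**3) + 48/pi) = -128/(9*pi**3) + 24/pi.

-128/(9*pi**3) + 24/pi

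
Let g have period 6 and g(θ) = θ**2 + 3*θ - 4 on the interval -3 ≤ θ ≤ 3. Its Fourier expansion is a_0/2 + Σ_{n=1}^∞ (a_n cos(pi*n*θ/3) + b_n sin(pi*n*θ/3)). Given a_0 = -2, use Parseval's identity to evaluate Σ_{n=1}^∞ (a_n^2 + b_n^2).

Parseval: a_0^2/2 + Σ_{n≥1} (a_n^2+b_n^2) = 1/3 ∫_{-3}^{3} g(θ)^2 dθ = 352/5.
Subtract a_0^2/2 = 2: Σ (a_n^2+b_n^2) = 342/5.

342/5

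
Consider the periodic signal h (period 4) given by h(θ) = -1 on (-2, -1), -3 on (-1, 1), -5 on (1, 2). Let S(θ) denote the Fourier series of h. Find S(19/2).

-5

θ = 19/2 differs from θ = 3/2 by 2 full period(s), and the series is 4-periodic.
h is continuous at θ = 3/2 with value -5, so the series converges to -5 there.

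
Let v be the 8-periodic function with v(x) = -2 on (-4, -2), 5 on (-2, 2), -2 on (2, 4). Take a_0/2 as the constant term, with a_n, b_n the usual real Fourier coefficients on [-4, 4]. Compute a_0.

a_0 = 1/4 ∫_{-4}^{4} v(x) dx = 1/4 · (12) = 3.

3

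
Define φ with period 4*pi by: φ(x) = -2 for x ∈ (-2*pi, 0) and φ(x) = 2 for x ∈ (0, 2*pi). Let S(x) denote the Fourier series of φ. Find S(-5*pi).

x = -5*pi differs from x = -pi by -1 full period(s), and the series is 4*pi-periodic.
φ is continuous at x = -pi with value -2, so the series converges to -2 there.

-2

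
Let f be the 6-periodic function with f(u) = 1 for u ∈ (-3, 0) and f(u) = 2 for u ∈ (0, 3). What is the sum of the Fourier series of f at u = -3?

3/2

At u = -3 the one-sided limits are f(-3^-) = 2 and f(-3^+) = 1.
By Dirichlet's theorem the series converges to their average, [(2) + (1)]/2 = 3/2.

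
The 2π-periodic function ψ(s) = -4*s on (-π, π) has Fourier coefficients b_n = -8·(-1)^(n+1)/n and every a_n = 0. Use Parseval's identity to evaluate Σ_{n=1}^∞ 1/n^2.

pi**2/6

Parseval: Σ b_n^2 = (1/π) ∫_{-π}^{π} ψ(s)^2 ds = 32*pi**2/3.
Σ b_n^2 = Σ 64/n^2, so Σ 1/n^2 = (32*pi**2/3)/64 = pi**2/6.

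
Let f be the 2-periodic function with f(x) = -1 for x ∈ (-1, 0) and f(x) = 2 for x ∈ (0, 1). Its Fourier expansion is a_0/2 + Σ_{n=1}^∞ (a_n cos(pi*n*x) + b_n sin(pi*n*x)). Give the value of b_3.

b_3 = ∫_{-1}^{1} f(x) sin(3*pi*x) dx.
Split the integral at the breakpoints.
Directly, an antiderivative of (-1) sin(3*pi*x) is cos(3*pi*x)/(3*pi); evaluating from -1 to 0: ∫_{-1}^{0} (-1) sin(3*pi*x) dx = (1/(3*pi)) - (-1/(3*pi)) = 2/(3*pi).
Directly, an antiderivative of (2) sin(3*pi*x) is -2*cos(3*pi*x)/(3*pi); evaluating from 0 to 1: ∫_{0}^{1} (2) sin(3*pi*x) dx = (2/(3*pi)) - (-2/(3*pi)) = 4/(3*pi).
Summing the pieces gives b_3 = 2/pi.

2/pi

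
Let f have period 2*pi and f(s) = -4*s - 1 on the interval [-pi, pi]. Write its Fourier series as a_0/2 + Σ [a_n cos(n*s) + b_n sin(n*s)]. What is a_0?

a_0 = 1/pi ∫_{-pi}^{pi} f(s) ds = 1/pi · (-2*pi) = -2.

-2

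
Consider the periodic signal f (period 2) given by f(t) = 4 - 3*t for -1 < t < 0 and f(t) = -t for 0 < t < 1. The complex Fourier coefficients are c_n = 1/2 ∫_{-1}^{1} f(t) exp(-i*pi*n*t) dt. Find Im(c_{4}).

Since f is real-valued, Im(c_{4}) = -1/2 ∫_{-1}^{1} f(t) sin(4*pi*t) dt = -b_{4}/2.
Split the integral at the breakpoints.
Integrating by parts (boundary term plus one more integral), an antiderivative of (4 - 3*t) sin(4*pi*t) is 3*t*cos(4*pi*t)/(4*pi) - 3*sin(4*pi*t)/(16*pi**2) - cos(4*pi*t)/pi; evaluating from -1 to 0: ∫_{-1}^{0} (4 - 3*t) sin(4*pi*t) dt = (-1/pi) - (-7/(4*pi)) = 3/(4*pi).
Integrating by parts (boundary term plus one more integral), an antiderivative of (-t) sin(4*pi*t) is t*cos(4*pi*t)/(4*pi) - sin(4*pi*t)/(16*pi**2); evaluating from 0 to 1: ∫_{0}^{1} (-t) sin(4*pi*t) dt = (1/(4*pi)) - (0) = 1/(4*pi).
So ∫_{-1}^{1} f(t) sin(4*pi*t) dt = 1/pi.
Hence Im(c_{4}) = (-1/2)·(1/pi) = -1/(2*pi).

-1/(2*pi)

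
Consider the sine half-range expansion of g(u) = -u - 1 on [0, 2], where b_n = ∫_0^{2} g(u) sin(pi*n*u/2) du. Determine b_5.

b_5 = ∫_0^{2} (-u - 1) sin(5*pi*u/2) du.
Integrating by parts (boundary term plus one more integral), an antiderivative of (-u - 1) sin(5*pi*u/2) is 2*u*cos(5*pi*u/2)/(5*pi) - 4*sin(5*pi*u/2)/(25*pi**2) + 2*cos(5*pi*u/2)/(5*pi); evaluating from 0 to 2: ∫_{0}^{2} (-u - 1) sin(5*pi*u/2) du = (-6/(5*pi)) - (2/(5*pi)) = -8/(5*pi).
Hence b_5 = -8/(5*pi).

-8/(5*pi)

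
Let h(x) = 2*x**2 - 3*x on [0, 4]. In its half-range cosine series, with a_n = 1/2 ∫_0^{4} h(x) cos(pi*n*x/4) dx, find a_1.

a_1 = 1/2 ∫_0^{4} (2*x**2 - 3*x) cos(pi*x/4) dx.
Integrating by parts twice (tabular method), an antiderivative of (2*x**2 - 3*x) cos(pi*x/4) is 8*x**2*sin(pi*x/4)/pi - 12*x*sin(pi*x/4)/pi + 64*x*cos(pi*x/4)/pi**2 - 256*sin(pi*x/4)/pi**3 - 48*cos(pi*x/4)/pi**2; evaluating from 0 to 4: ∫_{0}^{4} (2*x**2 - 3*x) cos(pi*x/4) dx = (-208/pi**2) - (-48/pi**2) = -160/pi**2.
Hence a_1 = (1/2)·(-160/pi**2) = -80/pi**2.

-80/pi**2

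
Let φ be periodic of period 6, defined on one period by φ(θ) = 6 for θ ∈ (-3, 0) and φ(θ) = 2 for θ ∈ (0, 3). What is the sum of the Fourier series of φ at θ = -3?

θ = -3 differs from θ = 3 by -1 full period(s), and the series is 6-periodic.
At θ = 3 the one-sided limits are φ(3^-) = 2 and φ(3^+) = 6.
By Dirichlet's theorem the series converges to their average, [(2) + (6)]/2 = 4.

4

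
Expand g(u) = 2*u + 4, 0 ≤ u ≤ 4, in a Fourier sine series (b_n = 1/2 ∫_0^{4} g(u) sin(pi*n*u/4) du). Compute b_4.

b_4 = 1/2 ∫_0^{4} (2*u + 4) sin(pi*u) du.
Integrating by parts (boundary term plus one more integral), an antiderivative of (2*u + 4) sin(pi*u) is -2*u*cos(pi*u)/pi + 2*sin(pi*u)/pi**2 - 4*cos(pi*u)/pi; evaluating from 0 to 4: ∫_{0}^{4} (2*u + 4) sin(pi*u) du = (-12/pi) - (-4/pi) = -8/pi.
Hence b_4 = (1/2)·(-8/pi) = -4/pi.

-4/pi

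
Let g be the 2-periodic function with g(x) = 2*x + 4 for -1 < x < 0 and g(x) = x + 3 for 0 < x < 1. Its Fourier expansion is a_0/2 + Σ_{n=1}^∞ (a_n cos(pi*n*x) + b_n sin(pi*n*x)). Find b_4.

-3/(4*pi)

b_4 = ∫_{-1}^{1} g(x) sin(4*pi*x) dx.
Split the integral at the breakpoints.
Integrating by parts (boundary term plus one more integral), an antiderivative of (2*x + 4) sin(4*pi*x) is -x*cos(4*pi*x)/(2*pi) + sin(4*pi*x)/(8*pi**2) - cos(4*pi*x)/pi; evaluating from -1 to 0: ∫_{-1}^{0} (2*x + 4) sin(4*pi*x) dx = (-1/pi) - (-1/(2*pi)) = -1/(2*pi).
Integrating by parts (boundary term plus one more integral), an antiderivative of (x + 3) sin(4*pi*x) is -x*cos(4*pi*x)/(4*pi) + sin(4*pi*x)/(16*pi**2) - 3*cos(4*pi*x)/(4*pi); evaluating from 0 to 1: ∫_{0}^{1} (x + 3) sin(4*pi*x) dx = (-1/pi) - (-3/(4*pi)) = -1/(4*pi).
Summing the pieces gives b_4 = -3/(4*pi).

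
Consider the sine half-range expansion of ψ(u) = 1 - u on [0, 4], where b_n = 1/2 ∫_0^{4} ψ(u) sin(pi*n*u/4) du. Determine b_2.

4/pi

b_2 = 1/2 ∫_0^{4} (1 - u) sin(pi*u/2) du.
Integrating by parts (boundary term plus one more integral), an antiderivative of (1 - u) sin(pi*u/2) is 2*u*cos(pi*u/2)/pi - 4*sin(pi*u/2)/pi**2 - 2*cos(pi*u/2)/pi; evaluating from 0 to 4: ∫_{0}^{4} (1 - u) sin(pi*u/2) du = (6/pi) - (-2/pi) = 8/pi.
Hence b_2 = (1/2)·(8/pi) = 4/pi.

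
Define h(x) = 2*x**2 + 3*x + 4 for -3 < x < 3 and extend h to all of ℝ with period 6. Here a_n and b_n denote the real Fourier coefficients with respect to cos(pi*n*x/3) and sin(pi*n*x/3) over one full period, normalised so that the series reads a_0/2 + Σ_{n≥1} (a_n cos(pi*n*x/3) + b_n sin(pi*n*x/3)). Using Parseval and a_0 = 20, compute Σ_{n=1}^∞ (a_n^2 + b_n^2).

558/5

Parseval: a_0^2/2 + Σ_{n≥1} (a_n^2+b_n^2) = 1/3 ∫_{-3}^{3} h(x)^2 dx = 1558/5.
Subtract a_0^2/2 = 200: Σ (a_n^2+b_n^2) = 558/5.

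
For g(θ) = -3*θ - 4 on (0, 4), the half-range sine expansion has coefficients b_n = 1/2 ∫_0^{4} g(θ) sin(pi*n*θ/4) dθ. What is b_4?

b_4 = 1/2 ∫_0^{4} (-3*θ - 4) sin(pi*θ) dθ.
Integrating by parts (boundary term plus one more integral), an antiderivative of (-3*θ - 4) sin(pi*θ) is 3*θ*cos(pi*θ)/pi - 3*sin(pi*θ)/pi**2 + 4*cos(pi*θ)/pi; evaluating from 0 to 4: ∫_{0}^{4} (-3*θ - 4) sin(pi*θ) dθ = (16/pi) - (4/pi) = 12/pi.
Hence b_4 = (1/2)·(12/pi) = 6/pi.

6/pi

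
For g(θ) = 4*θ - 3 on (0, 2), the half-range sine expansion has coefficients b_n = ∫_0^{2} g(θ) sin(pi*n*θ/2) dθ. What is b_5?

4/(5*pi)

b_5 = ∫_0^{2} (4*θ - 3) sin(5*pi*θ/2) dθ.
Integrating by parts (boundary term plus one more integral), an antiderivative of (4*θ - 3) sin(5*pi*θ/2) is -8*θ*cos(5*pi*θ/2)/(5*pi) + 16*sin(5*pi*θ/2)/(25*pi**2) + 6*cos(5*pi*θ/2)/(5*pi); evaluating from 0 to 2: ∫_{0}^{2} (4*θ - 3) sin(5*pi*θ/2) dθ = (2/pi) - (6/(5*pi)) = 4/(5*pi).
Hence b_5 = 4/(5*pi).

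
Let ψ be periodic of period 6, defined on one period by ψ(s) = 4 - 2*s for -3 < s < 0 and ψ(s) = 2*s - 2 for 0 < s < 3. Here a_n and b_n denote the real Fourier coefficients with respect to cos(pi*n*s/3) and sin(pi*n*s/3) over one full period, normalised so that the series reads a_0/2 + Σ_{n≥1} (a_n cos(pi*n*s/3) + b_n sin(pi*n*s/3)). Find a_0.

8

a_0 = 1/3 ∫_{-3}^{3} ψ(s) ds = 1/3 · (24) = 8.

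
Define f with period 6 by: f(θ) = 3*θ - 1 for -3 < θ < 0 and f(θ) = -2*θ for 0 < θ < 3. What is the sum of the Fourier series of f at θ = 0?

At θ = 0 the one-sided limits are f(0^-) = -1 and f(0^+) = 0.
By Dirichlet's theorem the series converges to their average, [(-1) + (0)]/2 = -1/2.

-1/2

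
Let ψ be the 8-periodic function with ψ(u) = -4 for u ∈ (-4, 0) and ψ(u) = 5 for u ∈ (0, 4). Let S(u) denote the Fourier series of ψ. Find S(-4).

At u = -4 the one-sided limits are ψ(-4^-) = 5 and ψ(-4^+) = -4.
By Dirichlet's theorem the series converges to their average, [(5) + (-4)]/2 = 1/2.

1/2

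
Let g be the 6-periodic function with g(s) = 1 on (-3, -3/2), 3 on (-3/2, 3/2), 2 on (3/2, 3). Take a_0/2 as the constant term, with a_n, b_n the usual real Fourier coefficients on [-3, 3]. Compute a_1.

a_1 = 1/3 ∫_{-3}^{3} g(s) cos(pi*s/3) ds.
Split the integral at the breakpoints.
Directly, an antiderivative of (1) cos(pi*s/3) is 3*sin(pi*s/3)/pi; evaluating from -3 to -3/2: ∫_{-3}^{-3/2} (1) cos(pi*s/3) ds = (-3/pi) - (0) = -3/pi.
Directly, an antiderivative of (3) cos(pi*s/3) is 9*sin(pi*s/3)/pi; evaluating from -3/2 to 3/2: ∫_{-3/2}^{3/2} (3) cos(pi*s/3) ds = (9/pi) - (-9/pi) = 18/pi.
Directly, an antiderivative of (2) cos(pi*s/3) is 6*sin(pi*s/3)/pi; evaluating from 3/2 to 3: ∫_{3/2}^{3} (2) cos(pi*s/3) ds = (0) - (6/pi) = -6/pi.
Summing the pieces and multiplying by (1/3) gives a_1 = 3/pi.

3/pi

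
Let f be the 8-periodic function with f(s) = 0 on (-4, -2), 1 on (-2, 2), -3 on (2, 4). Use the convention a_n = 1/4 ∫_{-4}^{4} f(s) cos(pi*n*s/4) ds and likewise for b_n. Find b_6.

1/pi

b_6 = 1/4 ∫_{-4}^{4} f(s) sin(3*pi*s/2) ds.
Split the integral at the breakpoints.
∫_{-4}^{-2} (0) sin(3*pi*s/2) ds = 0.
Directly, an antiderivative of (1) sin(3*pi*s/2) is -2*cos(3*pi*s/2)/(3*pi); evaluating from -2 to 2: ∫_{-2}^{2} (1) sin(3*pi*s/2) ds = (2/(3*pi)) - (2/(3*pi)) = 0.
Directly, an antiderivative of (-3) sin(3*pi*s/2) is 2*cos(3*pi*s/2)/pi; evaluating from 2 to 4: ∫_{2}^{4} (-3) sin(3*pi*s/2) ds = (2/pi) - (-2/pi) = 4/pi.
Summing the pieces and multiplying by (1/4) gives b_6 = 1/pi.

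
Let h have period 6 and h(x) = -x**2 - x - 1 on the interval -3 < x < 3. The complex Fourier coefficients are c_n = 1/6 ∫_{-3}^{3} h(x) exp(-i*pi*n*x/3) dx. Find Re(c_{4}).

Since h is real-valued, Re(c_{4}) = 1/6 ∫_{-3}^{3} h(x) cos(4*pi*x/3) dx = a_{4}/2.
Integrating by parts twice (tabular method), an antiderivative of (-x**2 - x - 1) cos(4*pi*x/3) is -3*x**2*sin(4*pi*x/3)/(4*pi) - 3*x*sin(4*pi*x/3)/(4*pi) - 9*x*cos(4*pi*x/3)/(8*pi**2) - 3*sin(4*pi*x/3)/(4*pi) + 27*sin(4*pi*x/3)/(32*pi**3) - 9*cos(4*pi*x/3)/(16*pi**2); evaluating from -3 to 3: ∫_{-3}^{3} (-x**2 - x - 1) cos(4*pi*x/3) dx = (-63/(16*pi**2)) - (45/(16*pi**2)) = -27/(4*pi**2).
Hence Re(c_{4}) = (1/6)·(-27/(4*pi**2)) = -9/(8*pi**2).

-9/(8*pi**2)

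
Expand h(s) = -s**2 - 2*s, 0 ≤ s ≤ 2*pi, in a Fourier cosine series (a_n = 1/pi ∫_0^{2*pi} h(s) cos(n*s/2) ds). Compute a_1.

a_1 = 1/pi ∫_0^{2*pi} (-s**2 - 2*s) cos(s/2) ds.
Integrating by parts twice (tabular method), an antiderivative of (-s**2 - 2*s) cos(s/2) is -2*s**2*sin(s/2) - 4*s*sin(s/2) - 8*s*cos(s/2) + 16*sin(s/2) - 8*cos(s/2); evaluating from 0 to 2*pi: ∫_{0}^{2*pi} (-s**2 - 2*s) cos(s/2) ds = (8 + 16*pi) - (-8) = 16 + 16*pi.
Hence a_1 = (1/pi)·(16 + 16*pi) = 16/pi + 16.

16/pi + 16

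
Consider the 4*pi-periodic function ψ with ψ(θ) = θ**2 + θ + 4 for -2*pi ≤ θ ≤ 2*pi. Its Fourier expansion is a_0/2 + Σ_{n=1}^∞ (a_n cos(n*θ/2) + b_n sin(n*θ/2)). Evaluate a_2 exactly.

a_2 = (1/(2*pi)) ∫_{-2*pi}^{2*pi} ψ(θ) cos(θ) dθ.
Integrating by parts twice (tabular method), an antiderivative of (θ**2 + θ + 4) cos(θ) is θ**2*sin(θ) + θ*sin(θ) + 2*θ*cos(θ) + 2*sin(θ) + cos(θ); evaluating from -2*pi to 2*pi: ∫_{-2*pi}^{2*pi} (θ**2 + θ + 4) cos(θ) dθ = (1 + 4*pi) - (1 - 4*pi) = 8*pi.
Hence a_2 = (1/(2*pi))·(8*pi) = 4.

4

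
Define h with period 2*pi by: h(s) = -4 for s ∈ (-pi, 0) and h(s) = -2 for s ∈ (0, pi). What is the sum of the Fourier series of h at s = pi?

-3

At s = pi the one-sided limits are h(pi^-) = -2 and h(pi^+) = -4.
By Dirichlet's theorem the series converges to their average, [(-2) + (-4)]/2 = -3.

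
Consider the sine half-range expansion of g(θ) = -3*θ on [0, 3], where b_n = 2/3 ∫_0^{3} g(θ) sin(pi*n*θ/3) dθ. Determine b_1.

-18/pi

b_1 = 2/3 ∫_0^{3} (-3*θ) sin(pi*θ/3) dθ.
Integrating by parts (boundary term plus one more integral), an antiderivative of (-3*θ) sin(pi*θ/3) is 9*θ*cos(pi*θ/3)/pi - 27*sin(pi*θ/3)/pi**2; evaluating from 0 to 3: ∫_{0}^{3} (-3*θ) sin(pi*θ/3) dθ = (-27/pi) - (0) = -27/pi.
Hence b_1 = (2/3)·(-27/pi) = -18/pi.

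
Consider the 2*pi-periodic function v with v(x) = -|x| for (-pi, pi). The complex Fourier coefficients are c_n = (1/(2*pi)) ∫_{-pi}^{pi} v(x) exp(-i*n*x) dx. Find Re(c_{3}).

Since v is real-valued, Re(c_{3}) = (1/(2*pi)) ∫_{-pi}^{pi} v(x) cos(3*x) dx = a_{3}/2.
v is even and cos(3*x) is even, so the integrand is even: ∫_{-pi}^{pi} v(x) cos(3*x) dx = 2∫_0^{pi} v(x) cos(3*x) dx.
Integrating by parts (boundary term plus one more integral), an antiderivative of (-x) cos(3*x) is -x*sin(3*x)/3 - cos(3*x)/9; evaluating from 0 to pi: ∫_{0}^{pi} (-x) cos(3*x) dx = (1/9) - (-1/9) = 2/9.
So ∫_{-pi}^{pi} v(x) cos(3*x) dx = 4/9.
Hence Re(c_{3}) = (1/(2*pi))·(4/9) = 2/(9*pi).

2/(9*pi)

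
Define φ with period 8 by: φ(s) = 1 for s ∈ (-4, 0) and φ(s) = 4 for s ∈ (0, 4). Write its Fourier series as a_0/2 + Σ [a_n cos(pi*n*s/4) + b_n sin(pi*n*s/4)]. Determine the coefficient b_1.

b_1 = 1/4 ∫_{-4}^{4} φ(s) sin(pi*s/4) ds.
Split the integral at the breakpoints.
Directly, an antiderivative of (1) sin(pi*s/4) is -4*cos(pi*s/4)/pi; evaluating from -4 to 0: ∫_{-4}^{0} (1) sin(pi*s/4) ds = (-4/pi) - (4/pi) = -8/pi.
Directly, an antiderivative of (4) sin(pi*s/4) is -16*cos(pi*s/4)/pi; evaluating from 0 to 4: ∫_{0}^{4} (4) sin(pi*s/4) ds = (16/pi) - (-16/pi) = 32/pi.
Summing the pieces and multiplying by (1/4) gives b_1 = 6/pi.

6/pi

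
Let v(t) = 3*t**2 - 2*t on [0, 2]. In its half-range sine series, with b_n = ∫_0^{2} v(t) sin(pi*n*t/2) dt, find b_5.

b_5 = ∫_0^{2} (3*t**2 - 2*t) sin(5*pi*t/2) dt.
Integrating by parts twice (tabular method), an antiderivative of (3*t**2 - 2*t) sin(5*pi*t/2) is -6*t**2*cos(5*pi*t/2)/(5*pi) + 24*t*sin(5*pi*t/2)/(25*pi**2) + 4*t*cos(5*pi*t/2)/(5*pi) - 8*sin(5*pi*t/2)/(25*pi**2) + 48*cos(5*pi*t/2)/(125*pi**3); evaluating from 0 to 2: ∫_{0}^{2} (3*t**2 - 2*t) sin(5*pi*t/2) dt = (16*(-3 + 25*pi**2)/(125*pi**3)) - (48/(125*pi**3)) = 16*(-6 + 25*pi**2)/(125*pi**3).
Hence b_5 = 16*(-6 + 25*pi**2)/(125*pi**3).

16*(-6 + 25*pi**2)/(125*pi**3)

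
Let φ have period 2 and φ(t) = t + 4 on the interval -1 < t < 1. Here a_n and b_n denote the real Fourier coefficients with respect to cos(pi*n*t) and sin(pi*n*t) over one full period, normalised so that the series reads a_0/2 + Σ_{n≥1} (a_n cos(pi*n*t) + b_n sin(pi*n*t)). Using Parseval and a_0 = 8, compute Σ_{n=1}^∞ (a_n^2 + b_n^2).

2/3

Parseval: a_0^2/2 + Σ_{n≥1} (a_n^2+b_n^2) = ∫_{-1}^{1} φ(t)^2 dt = 98/3.
Subtract a_0^2/2 = 32: Σ (a_n^2+b_n^2) = 2/3.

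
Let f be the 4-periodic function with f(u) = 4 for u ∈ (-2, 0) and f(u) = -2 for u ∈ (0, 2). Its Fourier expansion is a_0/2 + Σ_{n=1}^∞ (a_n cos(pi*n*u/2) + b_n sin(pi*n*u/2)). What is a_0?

a_0 = 1/2 ∫_{-2}^{2} f(u) du = 1/2 · (4) = 2.

2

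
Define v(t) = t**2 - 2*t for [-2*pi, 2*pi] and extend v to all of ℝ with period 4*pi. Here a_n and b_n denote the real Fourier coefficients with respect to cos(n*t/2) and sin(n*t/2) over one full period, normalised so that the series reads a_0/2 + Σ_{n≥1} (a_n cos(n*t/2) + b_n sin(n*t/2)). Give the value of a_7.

-16/49

a_7 = (1/(2*pi)) ∫_{-2*pi}^{2*pi} v(t) cos(7*t/2) dt.
Integrating by parts twice (tabular method), an antiderivative of (t**2 - 2*t) cos(7*t/2) is 2*t**2*sin(7*t/2)/7 - 4*t*sin(7*t/2)/7 + 8*t*cos(7*t/2)/49 - 16*sin(7*t/2)/343 - 8*cos(7*t/2)/49; evaluating from -2*pi to 2*pi: ∫_{-2*pi}^{2*pi} (t**2 - 2*t) cos(7*t/2) dt = (8/49 - 16*pi/49) - (8/49 + 16*pi/49) = -32*pi/49.
Hence a_7 = (1/(2*pi))·(-32*pi/49) = -16/49.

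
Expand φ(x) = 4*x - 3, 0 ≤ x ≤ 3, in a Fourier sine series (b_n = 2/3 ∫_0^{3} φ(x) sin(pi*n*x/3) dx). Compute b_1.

12/pi

b_1 = 2/3 ∫_0^{3} (4*x - 3) sin(pi*x/3) dx.
Integrating by parts (boundary term plus one more integral), an antiderivative of (4*x - 3) sin(pi*x/3) is -12*x*cos(pi*x/3)/pi + 36*sin(pi*x/3)/pi**2 + 9*cos(pi*x/3)/pi; evaluating from 0 to 3: ∫_{0}^{3} (4*x - 3) sin(pi*x/3) dx = (27/pi) - (9/pi) = 18/pi.
Hence b_1 = (2/3)·(18/pi) = 12/pi.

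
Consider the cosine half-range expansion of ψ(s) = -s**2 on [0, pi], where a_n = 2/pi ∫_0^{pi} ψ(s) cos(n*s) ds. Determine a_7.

a_7 = 2/pi ∫_0^{pi} (-s**2) cos(7*s) ds.
Integrating by parts twice (tabular method), an antiderivative of (-s**2) cos(7*s) is -s**2*sin(7*s)/7 - 2*s*cos(7*s)/49 + 2*sin(7*s)/343; evaluating from 0 to pi: ∫_{0}^{pi} (-s**2) cos(7*s) ds = (2*pi/49) - (0) = 2*pi/49.
Hence a_7 = (2/pi)·(2*pi/49) = 4/49.

4/49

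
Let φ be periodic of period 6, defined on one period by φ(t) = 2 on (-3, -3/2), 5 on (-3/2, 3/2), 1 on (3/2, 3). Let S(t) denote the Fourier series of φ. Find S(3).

At t = 3 the one-sided limits are φ(3^-) = 1 and φ(3^+) = 2.
By Dirichlet's theorem the series converges to their average, [(1) + (2)]/2 = 3/2.

3/2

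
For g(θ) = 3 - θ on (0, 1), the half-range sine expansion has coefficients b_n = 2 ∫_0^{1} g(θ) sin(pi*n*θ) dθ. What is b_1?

10/pi

b_1 = 2 ∫_0^{1} (3 - θ) sin(pi*θ) dθ.
Integrating by parts (boundary term plus one more integral), an antiderivative of (3 - θ) sin(pi*θ) is θ*cos(pi*θ)/pi - sin(pi*θ)/pi**2 - 3*cos(pi*θ)/pi; evaluating from 0 to 1: ∫_{0}^{1} (3 - θ) sin(pi*θ) dθ = (2/pi) - (-3/pi) = 5/pi.
Hence b_1 = 2·(5/pi) = 10/pi.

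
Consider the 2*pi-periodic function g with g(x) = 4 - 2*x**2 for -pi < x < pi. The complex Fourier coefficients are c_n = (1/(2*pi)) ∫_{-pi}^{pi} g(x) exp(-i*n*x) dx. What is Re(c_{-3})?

4/9

Since g is real-valued, Re(c_{-3}) = (1/(2*pi)) ∫_{-pi}^{pi} g(x) cos(-3*x) dx = a_{3}/2.
g is even and cos(-3*x) is even, so the integrand is even: ∫_{-pi}^{pi} g(x) cos(-3*x) dx = 2∫_0^{pi} g(x) cos(-3*x) dx.
Integrating by parts twice (tabular method), an antiderivative of (4 - 2*x**2) cos(-3*x) is -2*x**2*sin(3*x)/3 - 4*x*cos(3*x)/9 + 40*sin(3*x)/27; evaluating from 0 to pi: ∫_{0}^{pi} (4 - 2*x**2) cos(-3*x) dx = (4*pi/9) - (0) = 4*pi/9.
So ∫_{-pi}^{pi} g(x) cos(-3*x) dx = 8*pi/9.
Hence Re(c_{-3}) = (1/(2*pi))·(8*pi/9) = 4/9.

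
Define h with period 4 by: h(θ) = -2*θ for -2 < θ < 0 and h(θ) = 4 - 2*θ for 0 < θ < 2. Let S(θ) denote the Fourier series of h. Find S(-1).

2

h is continuous at θ = -1 with value 2, so the series converges to 2 there.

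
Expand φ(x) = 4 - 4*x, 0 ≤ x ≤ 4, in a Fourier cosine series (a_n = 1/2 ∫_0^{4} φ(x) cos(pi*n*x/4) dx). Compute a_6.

0

a_6 = 1/2 ∫_0^{4} (4 - 4*x) cos(3*pi*x/2) dx.
Integrating by parts (boundary term plus one more integral), an antiderivative of (4 - 4*x) cos(3*pi*x/2) is -8*x*sin(3*pi*x/2)/(3*pi) + 8*sin(3*pi*x/2)/(3*pi) - 16*cos(3*pi*x/2)/(9*pi**2); evaluating from 0 to 4: ∫_{0}^{4} (4 - 4*x) cos(3*pi*x/2) dx = (-16/(9*pi**2)) - (-16/(9*pi**2)) = 0.
Hence a_6 = (1/2)·(0) = 0.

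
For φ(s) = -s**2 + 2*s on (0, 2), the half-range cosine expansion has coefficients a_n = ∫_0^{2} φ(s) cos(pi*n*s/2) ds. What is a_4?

-1/pi**2

a_4 = ∫_0^{2} (-s**2 + 2*s) cos(2*pi*s) ds.
Integrating by parts twice (tabular method), an antiderivative of (-s**2 + 2*s) cos(2*pi*s) is -s**2*sin(2*pi*s)/(2*pi) + s*sin(2*pi*s)/pi - s*cos(2*pi*s)/(2*pi**2) + sin(2*pi*s)/(4*pi**3) + cos(2*pi*s)/(2*pi**2); evaluating from 0 to 2: ∫_{0}^{2} (-s**2 + 2*s) cos(2*pi*s) ds = (-1/(2*pi**2)) - (1/(2*pi**2)) = -1/pi**2.
Hence a_4 = -1/pi**2.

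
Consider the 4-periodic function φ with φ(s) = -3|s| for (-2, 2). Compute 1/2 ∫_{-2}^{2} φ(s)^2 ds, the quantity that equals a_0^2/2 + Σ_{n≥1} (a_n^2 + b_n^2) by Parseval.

1/2 ∫_{-2}^{2} φ(s)^2 ds = 1/2 · (48) = 24.

24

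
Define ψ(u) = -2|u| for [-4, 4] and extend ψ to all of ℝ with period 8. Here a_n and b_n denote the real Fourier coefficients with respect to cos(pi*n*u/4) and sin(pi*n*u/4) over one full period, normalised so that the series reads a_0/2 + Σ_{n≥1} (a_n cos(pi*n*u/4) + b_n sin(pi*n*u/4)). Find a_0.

a_0 = 1/4 ∫_{-4}^{4} ψ(u) du = 1/4 · (-32) = -8.

-8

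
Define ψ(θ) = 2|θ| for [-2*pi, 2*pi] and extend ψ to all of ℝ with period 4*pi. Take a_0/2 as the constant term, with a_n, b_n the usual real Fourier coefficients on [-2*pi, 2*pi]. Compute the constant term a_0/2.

a_0 = (1/(2*pi)) ∫_{-2*pi}^{2*pi} ψ(θ) dθ = (1/(2*pi)) · (8*pi**2) = 4*pi.
So the constant term a_0/2 = 2*pi.

2*pi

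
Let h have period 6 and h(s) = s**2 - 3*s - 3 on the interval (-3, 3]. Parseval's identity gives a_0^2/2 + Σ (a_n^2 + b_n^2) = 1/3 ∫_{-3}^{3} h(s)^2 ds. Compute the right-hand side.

1/3 ∫_{-3}^{3} h(s)^2 ds = 1/3 · (1026/5) = 342/5.

342/5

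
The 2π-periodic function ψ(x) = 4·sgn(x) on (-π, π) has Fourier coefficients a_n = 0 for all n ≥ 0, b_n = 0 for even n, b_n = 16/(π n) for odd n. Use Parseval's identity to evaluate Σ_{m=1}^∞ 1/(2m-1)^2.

pi**2/8

Parseval: Σ b_n^2 = (1/π) ∫_{-π}^{π} ψ(x)^2 dx = 32.
Only odd n contribute, with b_n^2 = 256/(π^2 n^2), so Σ_{m≥1} 1/(2m-1)^2 = π^2·(32)/256 = pi**2/8.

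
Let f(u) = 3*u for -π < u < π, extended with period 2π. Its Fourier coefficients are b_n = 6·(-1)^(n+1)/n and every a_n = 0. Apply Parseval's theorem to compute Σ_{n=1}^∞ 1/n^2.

pi**2/6

Parseval: Σ b_n^2 = (1/π) ∫_{-π}^{π} f(u)^2 du = 6*pi**2.
Σ b_n^2 = Σ 36/n^2, so Σ 1/n^2 = (6*pi**2)/36 = pi**2/6.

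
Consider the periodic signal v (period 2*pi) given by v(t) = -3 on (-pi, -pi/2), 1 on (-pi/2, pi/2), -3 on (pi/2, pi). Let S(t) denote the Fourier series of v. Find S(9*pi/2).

-1

t = 9*pi/2 differs from t = pi/2 by 2 full period(s), and the series is 2*pi-periodic.
At t = pi/2 the one-sided limits are v(pi/2^-) = 1 and v(pi/2^+) = -3.
By Dirichlet's theorem the series converges to their average, [(1) + (-3)]/2 = -1.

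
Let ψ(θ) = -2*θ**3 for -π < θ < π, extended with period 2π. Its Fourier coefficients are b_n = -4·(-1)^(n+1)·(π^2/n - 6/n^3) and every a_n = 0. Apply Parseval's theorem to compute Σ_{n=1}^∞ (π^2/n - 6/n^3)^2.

pi**6/14

Parseval: Σ b_n^2 = (1/π) ∫_{-π}^{π} ψ(θ)^2 dθ = 8*pi**6/7.
b_n^2 = 16·(π^2/n - 6/n^3)^2, so the sum equals (8*pi**6/7)/16 = pi**6/14.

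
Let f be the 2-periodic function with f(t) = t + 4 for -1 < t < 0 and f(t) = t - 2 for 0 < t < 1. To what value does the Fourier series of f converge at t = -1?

1

At t = -1 the one-sided limits are f(-1^-) = -1 and f(-1^+) = 3.
By Dirichlet's theorem the series converges to their average, [(-1) + (3)]/2 = 1.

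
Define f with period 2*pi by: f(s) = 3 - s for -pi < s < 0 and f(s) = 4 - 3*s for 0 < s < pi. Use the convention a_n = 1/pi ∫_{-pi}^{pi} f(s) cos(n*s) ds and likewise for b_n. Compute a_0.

a_0 = 1/pi ∫_{-pi}^{pi} f(s) ds = 1/pi · (pi*(7 - pi)) = 7 - pi.

7 - pi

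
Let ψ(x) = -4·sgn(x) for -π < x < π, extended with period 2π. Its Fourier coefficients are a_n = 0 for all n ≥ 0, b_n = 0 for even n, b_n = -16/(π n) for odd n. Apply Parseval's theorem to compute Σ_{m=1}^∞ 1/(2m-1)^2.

pi**2/8

Parseval: Σ b_n^2 = (1/π) ∫_{-π}^{π} ψ(x)^2 dx = 32.
Only odd n contribute, with b_n^2 = 256/(π^2 n^2), so Σ_{m≥1} 1/(2m-1)^2 = π^2·(32)/256 = pi**2/8.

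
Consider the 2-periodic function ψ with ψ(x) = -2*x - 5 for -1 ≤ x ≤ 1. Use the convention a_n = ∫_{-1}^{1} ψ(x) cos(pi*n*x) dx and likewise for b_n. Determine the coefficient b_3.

b_3 = ∫_{-1}^{1} ψ(x) sin(3*pi*x) dx.
Integrating by parts (boundary term plus one more integral), an antiderivative of (-2*x - 5) sin(3*pi*x) is 2*x*cos(3*pi*x)/(3*pi) - 2*sin(3*pi*x)/(9*pi**2) + 5*cos(3*pi*x)/(3*pi); evaluating from -1 to 1: ∫_{-1}^{1} (-2*x - 5) sin(3*pi*x) dx = (-7/(3*pi)) - (-1/pi) = -4/(3*pi).
Hence b_3 = -4/(3*pi).

-4/(3*pi)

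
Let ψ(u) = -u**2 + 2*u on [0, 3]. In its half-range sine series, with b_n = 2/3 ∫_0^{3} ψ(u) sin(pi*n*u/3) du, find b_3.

b_3 = 2/3 ∫_0^{3} (-u**2 + 2*u) sin(pi*u) du.
Integrating by parts twice (tabular method), an antiderivative of (-u**2 + 2*u) sin(pi*u) is u**2*cos(pi*u)/pi - 2*u*sin(pi*u)/pi**2 - 2*u*cos(pi*u)/pi + 2*sin(pi*u)/pi**2 - 2*cos(pi*u)/pi**3; evaluating from 0 to 3: ∫_{0}^{3} (-u**2 + 2*u) sin(pi*u) du = (-3/pi + 2/pi**3) - (-2/pi**3) = -3/pi + 4/pi**3.
Hence b_3 = (2/3)·(-3/pi + 4/pi**3) = -2/pi + 8/(3*pi**3).

-2/pi + 8/(3*pi**3)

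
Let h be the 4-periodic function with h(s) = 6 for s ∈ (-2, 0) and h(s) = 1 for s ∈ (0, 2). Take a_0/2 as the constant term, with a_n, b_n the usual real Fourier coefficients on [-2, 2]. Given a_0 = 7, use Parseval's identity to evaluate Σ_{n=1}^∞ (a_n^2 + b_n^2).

25/2

Parseval: a_0^2/2 + Σ_{n≥1} (a_n^2+b_n^2) = 1/2 ∫_{-2}^{2} h(s)^2 ds = 37.
Subtract a_0^2/2 = 49/2: Σ (a_n^2+b_n^2) = 25/2.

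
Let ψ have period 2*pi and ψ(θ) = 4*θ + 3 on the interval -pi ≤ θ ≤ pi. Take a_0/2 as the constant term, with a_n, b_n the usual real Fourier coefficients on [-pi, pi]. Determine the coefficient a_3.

0

a_3 = 1/pi ∫_{-pi}^{pi} ψ(θ) cos(3*θ) dθ.
Integrating by parts (boundary term plus one more integral), an antiderivative of (4*θ + 3) cos(3*θ) is 4*θ*sin(3*θ)/3 + sin(3*θ) + 4*cos(3*θ)/9; evaluating from -pi to pi: ∫_{-pi}^{pi} (4*θ + 3) cos(3*θ) dθ = (-4/9) - (-4/9) = 0.
Hence a_3 = (1/pi)·(0) = 0.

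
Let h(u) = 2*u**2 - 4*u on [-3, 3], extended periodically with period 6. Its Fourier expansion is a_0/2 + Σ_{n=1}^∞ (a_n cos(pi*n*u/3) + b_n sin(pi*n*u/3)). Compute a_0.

12

a_0 = 1/3 ∫_{-3}^{3} h(u) du = 1/3 · (36) = 12.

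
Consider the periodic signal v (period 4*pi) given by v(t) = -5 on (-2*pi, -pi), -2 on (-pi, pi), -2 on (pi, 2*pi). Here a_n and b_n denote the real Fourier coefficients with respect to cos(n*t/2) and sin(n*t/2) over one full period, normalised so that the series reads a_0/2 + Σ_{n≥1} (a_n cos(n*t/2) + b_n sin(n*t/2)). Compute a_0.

a_0 = (1/(2*pi)) ∫_{-2*pi}^{2*pi} v(t) dt = (1/(2*pi)) · (-11*pi) = -11/2.

-11/2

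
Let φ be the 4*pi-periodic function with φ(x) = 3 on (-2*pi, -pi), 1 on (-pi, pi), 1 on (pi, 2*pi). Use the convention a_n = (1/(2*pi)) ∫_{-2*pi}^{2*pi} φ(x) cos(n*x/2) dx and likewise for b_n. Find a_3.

a_3 = (1/(2*pi)) ∫_{-2*pi}^{2*pi} φ(x) cos(3*x/2) dx.
Split the integral at the breakpoints.
Directly, an antiderivative of (3) cos(3*x/2) is 2*sin(3*x/2); evaluating from -2*pi to -pi: ∫_{-2*pi}^{-pi} (3) cos(3*x/2) dx = (2) - (0) = 2.
Directly, an antiderivative of (1) cos(3*x/2) is 2*sin(3*x/2)/3; evaluating from -pi to pi: ∫_{-pi}^{pi} (1) cos(3*x/2) dx = (-2/3) - (2/3) = -4/3.
Directly, an antiderivative of (1) cos(3*x/2) is 2*sin(3*x/2)/3; evaluating from pi to 2*pi: ∫_{pi}^{2*pi} (1) cos(3*x/2) dx = (0) - (-2/3) = 2/3.
Summing the pieces and multiplying by (1/(2*pi)) gives a_3 = 2/(3*pi).

2/(3*pi)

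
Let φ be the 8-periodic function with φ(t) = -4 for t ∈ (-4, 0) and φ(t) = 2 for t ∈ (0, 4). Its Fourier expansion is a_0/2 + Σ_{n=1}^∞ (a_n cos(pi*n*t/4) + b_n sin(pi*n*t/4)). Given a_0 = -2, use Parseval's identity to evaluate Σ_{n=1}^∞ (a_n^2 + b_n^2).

18

Parseval: a_0^2/2 + Σ_{n≥1} (a_n^2+b_n^2) = 1/4 ∫_{-4}^{4} φ(t)^2 dt = 20.
Subtract a_0^2/2 = 2: Σ (a_n^2+b_n^2) = 18.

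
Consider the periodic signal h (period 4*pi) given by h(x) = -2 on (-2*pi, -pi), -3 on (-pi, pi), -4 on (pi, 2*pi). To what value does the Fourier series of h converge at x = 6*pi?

-3

x = 6*pi differs from x = 2*pi by 1 full period(s), and the series is 4*pi-periodic.
At x = 2*pi the one-sided limits are h(2*pi^-) = -4 and h(2*pi^+) = -2.
By Dirichlet's theorem the series converges to their average, [(-4) + (-2)]/2 = -3.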